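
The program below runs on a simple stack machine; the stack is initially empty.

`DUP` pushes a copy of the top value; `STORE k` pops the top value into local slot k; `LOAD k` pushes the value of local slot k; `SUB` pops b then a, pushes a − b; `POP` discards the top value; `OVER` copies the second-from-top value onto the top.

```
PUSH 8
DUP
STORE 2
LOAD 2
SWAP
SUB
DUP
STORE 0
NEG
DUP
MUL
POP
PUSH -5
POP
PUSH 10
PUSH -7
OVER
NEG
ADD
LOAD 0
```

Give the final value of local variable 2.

8

PUSH 8   8
DUP      8 8
STORE 2  8
LOAD 2   8 8
SWAP     8 8
SUB      0
DUP      0 0
STORE 0  0
NEG      0
DUP      0 0
MUL      0
POP      (empty)
PUSH -5  -5
POP      (empty)
PUSH 10  10
PUSH -7  10 -7
OVER     10 -7 10
NEG      10 -7 -10
ADD      10 -17
LOAD 0   10 -17 0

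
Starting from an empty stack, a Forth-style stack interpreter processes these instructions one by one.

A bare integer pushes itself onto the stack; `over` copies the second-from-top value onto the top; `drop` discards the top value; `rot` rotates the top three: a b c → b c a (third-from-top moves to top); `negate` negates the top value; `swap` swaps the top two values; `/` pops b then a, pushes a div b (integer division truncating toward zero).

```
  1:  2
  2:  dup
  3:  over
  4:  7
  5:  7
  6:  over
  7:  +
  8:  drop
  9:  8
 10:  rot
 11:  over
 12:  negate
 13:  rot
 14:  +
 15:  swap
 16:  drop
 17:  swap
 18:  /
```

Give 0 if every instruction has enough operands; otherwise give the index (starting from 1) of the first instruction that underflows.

0

2      → 2
dup    → 2 2
over   → 2 2 2
7      → 2 2 2 7
7      → 2 2 2 7 7
over   → 2 2 2 7 7 7
+      → 2 2 2 7 14
drop   → 2 2 2 7
8      → 2 2 2 7 8
rot    → 2 2 7 8 2
over   → 2 2 7 8 2 8
negate → 2 2 7 8 2 -8
rot    → 2 2 7 2 -8 8
+      → 2 2 7 2 0
swap   → 2 2 7 0 2
drop   → 2 2 7 0
swap   → 2 2 0 7
/      → 2 2 0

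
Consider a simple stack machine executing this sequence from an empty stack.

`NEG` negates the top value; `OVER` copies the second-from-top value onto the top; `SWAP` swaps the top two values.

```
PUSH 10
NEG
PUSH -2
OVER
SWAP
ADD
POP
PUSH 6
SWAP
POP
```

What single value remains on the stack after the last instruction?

6

PUSH 10 : 10
NEG     : -10
PUSH -2 : -10 -2
OVER    : -10 -2 -10
SWAP    : -10 -10 -2
ADD     : -10 -12
POP     : -10
PUSH 6  : -10 6
SWAP    : 6 -10
POP     : 6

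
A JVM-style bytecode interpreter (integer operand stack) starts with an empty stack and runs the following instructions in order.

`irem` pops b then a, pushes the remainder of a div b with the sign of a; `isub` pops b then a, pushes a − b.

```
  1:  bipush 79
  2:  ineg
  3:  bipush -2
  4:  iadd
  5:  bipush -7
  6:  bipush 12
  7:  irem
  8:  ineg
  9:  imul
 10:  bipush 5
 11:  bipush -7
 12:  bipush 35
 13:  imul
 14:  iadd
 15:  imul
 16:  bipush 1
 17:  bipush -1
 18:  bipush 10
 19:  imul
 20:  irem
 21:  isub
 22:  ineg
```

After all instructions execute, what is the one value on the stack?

-136079

bipush 79  [79]
ineg       [-79]
bipush -2  [-79, -2]
iadd       [-81]
bipush -7  [-81, -7]
bipush 12  [-81, -7, 12]
irem       [-81, -7]
ineg       [-81, 7]
imul       [-567]
bipush 5   [-567, 5]
bipush -7  [-567, 5, -7]
bipush 35  [-567, 5, -7, 35]
imul       [-567, 5, -245]
iadd       [-567, -240]
imul       [136080]
bipush 1   [136080, 1]
bipush -1  [136080, 1, -1]
bipush 10  [136080, 1, -1, 10]
imul       [136080, 1, -10]
irem       [136080, 1]
isub       [136079]
ineg       [-136079]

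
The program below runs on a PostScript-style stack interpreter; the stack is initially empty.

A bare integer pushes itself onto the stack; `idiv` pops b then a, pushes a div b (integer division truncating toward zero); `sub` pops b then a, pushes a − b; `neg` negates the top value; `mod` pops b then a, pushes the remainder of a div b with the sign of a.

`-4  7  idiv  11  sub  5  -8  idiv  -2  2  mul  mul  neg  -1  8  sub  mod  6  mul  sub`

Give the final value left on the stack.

-4   → -4
7    → -4 7
idiv → 0
11   → 0 11
sub  → -11
5    → -11 5
-8   → -11 5 -8
idiv → -11 0
-2   → -11 0 -2
2    → -11 0 -2 2
mul  → -11 0 -4
mul  → -11 0
neg  → -11 0
-1   → -11 0 -1
8    → -11 0 -1 8
sub  → -11 0 -9
mod  → -11 0
6    → -11 0 6
mul  → -11 0
sub  → -11

-11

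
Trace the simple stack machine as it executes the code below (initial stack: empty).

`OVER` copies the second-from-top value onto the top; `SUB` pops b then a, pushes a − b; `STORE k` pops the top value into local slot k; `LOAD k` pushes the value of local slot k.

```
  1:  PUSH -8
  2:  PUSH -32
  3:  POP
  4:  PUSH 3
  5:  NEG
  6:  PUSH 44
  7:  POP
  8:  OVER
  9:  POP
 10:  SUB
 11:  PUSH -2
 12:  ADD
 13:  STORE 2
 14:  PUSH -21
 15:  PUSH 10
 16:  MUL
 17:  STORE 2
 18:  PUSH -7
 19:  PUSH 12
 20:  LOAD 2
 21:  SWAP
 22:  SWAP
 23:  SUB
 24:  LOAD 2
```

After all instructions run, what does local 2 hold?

PUSH -8   -8
PUSH -32  -8 -32
POP       -8
PUSH 3    -8 3
NEG       -8 -3
PUSH 44   -8 -3 44
POP       -8 -3
OVER      -8 -3 -8
POP       -8 -3
SUB       -5
PUSH -2   -5 -2
ADD       -7
STORE 2   (empty)
PUSH -21  -21
PUSH 10   -21 10
MUL       -210
STORE 2   (empty)
PUSH -7   -7
PUSH 12   -7 12
LOAD 2    -7 12 -210
SWAP      -7 -210 12
SWAP      -7 12 -210
SUB       -7 222
LOAD 2    -7 222 -210

-210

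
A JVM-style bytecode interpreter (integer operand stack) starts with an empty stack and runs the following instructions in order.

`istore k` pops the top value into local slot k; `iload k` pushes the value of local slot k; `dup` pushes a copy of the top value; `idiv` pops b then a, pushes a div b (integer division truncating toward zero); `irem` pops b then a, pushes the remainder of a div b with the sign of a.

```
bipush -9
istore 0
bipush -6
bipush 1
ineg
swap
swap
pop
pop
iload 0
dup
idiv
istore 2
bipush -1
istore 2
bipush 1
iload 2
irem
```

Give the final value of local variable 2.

-1

bipush -9 -> -9
istore 0  -> (empty)
bipush -6 -> -6
bipush 1  -> -6 1
ineg      -> -6 -1
swap      -> -1 -6
swap      -> -6 -1
pop       -> -6
pop       -> (empty)
iload 0   -> -9
dup       -> -9 -9
idiv      -> 1
istore 2  -> (empty)
bipush -1 -> -1
istore 2  -> (empty)
bipush 1  -> 1
iload 2   -> 1 -1
irem      -> 0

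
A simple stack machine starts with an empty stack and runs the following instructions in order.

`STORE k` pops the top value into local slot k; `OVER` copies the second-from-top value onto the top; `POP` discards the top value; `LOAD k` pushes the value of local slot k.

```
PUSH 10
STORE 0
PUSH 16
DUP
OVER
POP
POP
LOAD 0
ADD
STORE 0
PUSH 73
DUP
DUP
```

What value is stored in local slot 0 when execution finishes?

26

PUSH 10 : 10
STORE 0 : (empty)
PUSH 16 : 16
DUP     : 16 16
OVER    : 16 16 16
POP     : 16 16
POP     : 16
LOAD 0  : 16 10
ADD     : 26
STORE 0 : (empty)
PUSH 73 : 73
DUP     : 73 73
DUP     : 73 73 73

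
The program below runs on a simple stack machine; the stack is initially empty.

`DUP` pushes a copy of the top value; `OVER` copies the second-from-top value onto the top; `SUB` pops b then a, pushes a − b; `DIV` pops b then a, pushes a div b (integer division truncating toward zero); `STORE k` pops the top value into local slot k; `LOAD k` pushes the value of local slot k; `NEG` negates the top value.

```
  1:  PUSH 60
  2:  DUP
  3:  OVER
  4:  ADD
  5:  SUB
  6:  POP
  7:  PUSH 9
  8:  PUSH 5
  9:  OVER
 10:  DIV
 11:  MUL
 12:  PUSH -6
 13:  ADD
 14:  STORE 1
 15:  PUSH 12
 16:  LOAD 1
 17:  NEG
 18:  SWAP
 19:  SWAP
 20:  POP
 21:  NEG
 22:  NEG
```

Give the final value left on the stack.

PUSH 60 -> 60
DUP     -> 60 60
OVER    -> 60 60 60
ADD     -> 60 120
SUB     -> -60
POP     -> (empty)
PUSH 9  -> 9
PUSH 5  -> 9 5
OVER    -> 9 5 9
DIV     -> 9 0
MUL     -> 0
PUSH -6 -> 0 -6
ADD     -> -6
STORE 1 -> (empty)
PUSH 12 -> 12
LOAD 1  -> 12 -6
NEG     -> 12 6
SWAP    -> 6 12
SWAP    -> 12 6
POP     -> 12
NEG     -> -12
NEG     -> 12

12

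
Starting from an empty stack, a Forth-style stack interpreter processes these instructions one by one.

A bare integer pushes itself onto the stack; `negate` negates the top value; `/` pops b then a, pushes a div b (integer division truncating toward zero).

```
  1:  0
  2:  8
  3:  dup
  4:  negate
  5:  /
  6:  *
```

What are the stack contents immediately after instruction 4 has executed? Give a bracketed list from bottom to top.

[0, 8, -8]

0      -> 0
8      -> 0 8
dup    -> 0 8 8
negate -> 0 8 -8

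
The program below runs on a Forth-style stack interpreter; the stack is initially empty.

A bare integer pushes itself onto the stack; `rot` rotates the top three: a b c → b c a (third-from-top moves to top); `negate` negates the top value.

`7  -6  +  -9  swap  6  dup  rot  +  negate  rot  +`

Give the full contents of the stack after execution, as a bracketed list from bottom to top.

7       [7]
-6      [7, -6]
+       [1]
-9      [1, -9]
swap    [-9, 1]
6       [-9, 1, 6]
dup     [-9, 1, 6, 6]
rot     [-9, 6, 6, 1]
+       [-9, 6, 7]
negate  [-9, 6, -7]
rot     [6, -7, -9]
+       [6, -16]

[6, -16]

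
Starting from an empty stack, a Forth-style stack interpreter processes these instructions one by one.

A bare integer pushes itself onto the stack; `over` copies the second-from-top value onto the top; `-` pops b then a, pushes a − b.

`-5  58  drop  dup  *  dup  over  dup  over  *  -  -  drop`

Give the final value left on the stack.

25

-5   -> -5
58   -> -5 58
drop -> -5
dup  -> -5 -5
*    -> 25
dup  -> 25 25
over -> 25 25 25
dup  -> 25 25 25 25
over -> 25 25 25 25 25
*    -> 25 25 25 625
-    -> 25 25 -600
-    -> 25 625
drop -> 25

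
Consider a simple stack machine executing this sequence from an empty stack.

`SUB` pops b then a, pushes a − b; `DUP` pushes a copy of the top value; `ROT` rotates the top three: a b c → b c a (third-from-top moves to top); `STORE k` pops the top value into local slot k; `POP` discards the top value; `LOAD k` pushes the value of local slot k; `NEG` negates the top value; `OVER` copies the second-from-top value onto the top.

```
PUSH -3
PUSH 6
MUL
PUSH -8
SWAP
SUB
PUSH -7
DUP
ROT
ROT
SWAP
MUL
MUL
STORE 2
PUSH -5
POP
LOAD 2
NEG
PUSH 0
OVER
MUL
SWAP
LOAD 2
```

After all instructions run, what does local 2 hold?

PUSH -3 → -3
PUSH 6  → -3 6
MUL     → -18
PUSH -8 → -18 -8
SWAP    → -8 -18
SUB     → 10
PUSH -7 → 10 -7
DUP     → 10 -7 -7
ROT     → -7 -7 10
ROT     → -7 10 -7
SWAP    → -7 -7 10
MUL     → -7 -70
MUL     → 490
STORE 2 → (empty)
PUSH -5 → -5
POP     → (empty)
LOAD 2  → 490
NEG     → -490
PUSH 0  → -490 0
OVER    → -490 0 -490
MUL     → -490 0
SWAP    → 0 -490
LOAD 2  → 0 -490 490

490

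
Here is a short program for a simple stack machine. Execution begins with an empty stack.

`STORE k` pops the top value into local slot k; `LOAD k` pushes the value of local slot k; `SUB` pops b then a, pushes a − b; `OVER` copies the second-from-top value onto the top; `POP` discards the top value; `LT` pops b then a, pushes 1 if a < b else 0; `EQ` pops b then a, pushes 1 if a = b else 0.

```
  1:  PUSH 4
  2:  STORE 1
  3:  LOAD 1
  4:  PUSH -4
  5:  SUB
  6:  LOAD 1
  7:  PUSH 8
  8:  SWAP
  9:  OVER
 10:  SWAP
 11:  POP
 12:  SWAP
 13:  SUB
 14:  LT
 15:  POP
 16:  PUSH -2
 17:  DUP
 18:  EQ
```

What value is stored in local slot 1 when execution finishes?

PUSH 4  -> 4
STORE 1 -> (empty)
LOAD 1  -> 4
PUSH -4 -> 4 -4
SUB     -> 8
LOAD 1  -> 8 4
PUSH 8  -> 8 4 8
SWAP    -> 8 8 4
OVER    -> 8 8 4 8
SWAP    -> 8 8 8 4
POP     -> 8 8 8
SWAP    -> 8 8 8
SUB     -> 8 0
LT      -> 0
POP     -> (empty)
PUSH -2 -> -2
DUP     -> -2 -2
EQ      -> 1

4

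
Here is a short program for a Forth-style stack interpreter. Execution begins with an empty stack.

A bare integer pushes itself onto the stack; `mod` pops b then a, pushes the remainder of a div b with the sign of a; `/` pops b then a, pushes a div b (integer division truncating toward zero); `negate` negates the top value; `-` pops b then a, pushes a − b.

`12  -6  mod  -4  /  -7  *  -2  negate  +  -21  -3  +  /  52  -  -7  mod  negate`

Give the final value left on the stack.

3

12      [12]
-6      [12, -6]
mod     [0]
-4      [0, -4]
/       [0]
-7      [0, -7]
*       [0]
-2      [0, -2]
negate  [0, 2]
+       [2]
-21     [2, -21]
-3      [2, -21, -3]
+       [2, -24]
/       [0]
52      [0, 52]
-       [-52]
-7      [-52, -7]
mod     [-3]
negate  [3]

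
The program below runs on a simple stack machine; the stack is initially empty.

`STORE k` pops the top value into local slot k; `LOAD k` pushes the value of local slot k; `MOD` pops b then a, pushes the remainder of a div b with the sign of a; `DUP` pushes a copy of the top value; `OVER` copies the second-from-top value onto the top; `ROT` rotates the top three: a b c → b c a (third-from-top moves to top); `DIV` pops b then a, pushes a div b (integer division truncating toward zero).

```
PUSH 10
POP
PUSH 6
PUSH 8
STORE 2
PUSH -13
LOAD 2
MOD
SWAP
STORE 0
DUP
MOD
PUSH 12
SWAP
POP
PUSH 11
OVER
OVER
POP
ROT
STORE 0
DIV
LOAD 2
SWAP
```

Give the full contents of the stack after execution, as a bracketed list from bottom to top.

PUSH 10  → 10
POP      → (empty)
PUSH 6   → 6
PUSH 8   → 6 8
STORE 2  → 6
PUSH -13 → 6 -13
LOAD 2   → 6 -13 8
MOD      → 6 -5
SWAP     → -5 6
STORE 0  → -5
DUP      → -5 -5
MOD      → 0
PUSH 12  → 0 12
SWAP     → 12 0
POP      → 12
PUSH 11  → 12 11
OVER     → 12 11 12
OVER     → 12 11 12 11
POP      → 12 11 12
ROT      → 11 12 12
STORE 0  → 11 12
DIV      → 0
LOAD 2   → 0 8
SWAP     → 8 0

[8, 0]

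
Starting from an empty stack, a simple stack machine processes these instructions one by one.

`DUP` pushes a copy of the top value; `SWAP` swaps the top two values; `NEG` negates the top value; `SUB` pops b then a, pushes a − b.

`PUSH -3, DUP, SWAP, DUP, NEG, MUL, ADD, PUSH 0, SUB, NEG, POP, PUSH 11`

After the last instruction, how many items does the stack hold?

1

PUSH -3 : [-3]
DUP     : [-3, -3]
SWAP    : [-3, -3]
DUP     : [-3, -3, -3]
NEG     : [-3, -3, 3]
MUL     : [-3, -9]
ADD     : [-12]
PUSH 0  : [-12, 0]
SUB     : [-12]
NEG     : [12]
POP     : []
PUSH 11 : [11]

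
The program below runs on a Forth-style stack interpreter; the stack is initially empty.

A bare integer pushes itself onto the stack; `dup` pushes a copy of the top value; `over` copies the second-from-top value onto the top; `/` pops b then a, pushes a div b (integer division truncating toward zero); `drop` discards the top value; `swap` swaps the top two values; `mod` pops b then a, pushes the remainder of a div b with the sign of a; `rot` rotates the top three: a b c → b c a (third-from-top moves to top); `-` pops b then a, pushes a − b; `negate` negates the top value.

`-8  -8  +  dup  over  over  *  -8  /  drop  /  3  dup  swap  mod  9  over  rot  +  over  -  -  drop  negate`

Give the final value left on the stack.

-1

-8     → -8
-8     → -8 -8
+      → -16
dup    → -16 -16
over   → -16 -16 -16
over   → -16 -16 -16 -16
*      → -16 -16 256
-8     → -16 -16 256 -8
/      → -16 -16 -32
drop   → -16 -16
/      → 1
3      → 1 3
dup    → 1 3 3
swap   → 1 3 3
mod    → 1 0
9      → 1 0 9
over   → 1 0 9 0
rot    → 1 9 0 0
+      → 1 9 0
over   → 1 9 0 9
-      → 1 9 -9
-      → 1 18
drop   → 1
negate → -1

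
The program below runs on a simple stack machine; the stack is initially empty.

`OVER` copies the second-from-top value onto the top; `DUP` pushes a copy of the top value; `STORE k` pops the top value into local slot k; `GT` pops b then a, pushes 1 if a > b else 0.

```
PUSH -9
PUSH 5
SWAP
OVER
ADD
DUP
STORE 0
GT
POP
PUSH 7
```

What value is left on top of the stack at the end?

PUSH -9 : [-9]
PUSH 5  : [-9, 5]
SWAP    : [5, -9]
OVER    : [5, -9, 5]
ADD     : [5, -4]
DUP     : [5, -4, -4]
STORE 0 : [5, -4]
GT      : [1]
POP     : []
PUSH 7  : [7]

7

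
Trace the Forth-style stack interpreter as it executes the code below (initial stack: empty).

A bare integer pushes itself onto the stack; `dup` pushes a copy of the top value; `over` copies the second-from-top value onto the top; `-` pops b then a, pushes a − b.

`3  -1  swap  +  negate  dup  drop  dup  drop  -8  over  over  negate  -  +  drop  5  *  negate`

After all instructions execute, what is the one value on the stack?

10

3      → [3]
-1     → [3, -1]
swap   → [-1, 3]
+      → [2]
negate → [-2]
dup    → [-2, -2]
drop   → [-2]
dup    → [-2, -2]
drop   → [-2]
-8     → [-2, -8]
over   → [-2, -8, -2]
over   → [-2, -8, -2, -8]
negate → [-2, -8, -2, 8]
-      → [-2, -8, -10]
+      → [-2, -18]
drop   → [-2]
5      → [-2, 5]
*      → [-10]
negate → [10]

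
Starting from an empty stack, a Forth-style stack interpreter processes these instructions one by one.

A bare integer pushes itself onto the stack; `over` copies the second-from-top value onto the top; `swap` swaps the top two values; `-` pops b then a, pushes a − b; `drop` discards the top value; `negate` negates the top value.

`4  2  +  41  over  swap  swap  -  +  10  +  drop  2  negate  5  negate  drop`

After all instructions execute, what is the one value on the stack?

4       [4]
2       [4, 2]
+       [6]
41      [6, 41]
over    [6, 41, 6]
swap    [6, 6, 41]
swap    [6, 41, 6]
-       [6, 35]
+       [41]
10      [41, 10]
+       [51]
drop    []
2       [2]
negate  [-2]
5       [-2, 5]
negate  [-2, -5]
drop    [-2]

-2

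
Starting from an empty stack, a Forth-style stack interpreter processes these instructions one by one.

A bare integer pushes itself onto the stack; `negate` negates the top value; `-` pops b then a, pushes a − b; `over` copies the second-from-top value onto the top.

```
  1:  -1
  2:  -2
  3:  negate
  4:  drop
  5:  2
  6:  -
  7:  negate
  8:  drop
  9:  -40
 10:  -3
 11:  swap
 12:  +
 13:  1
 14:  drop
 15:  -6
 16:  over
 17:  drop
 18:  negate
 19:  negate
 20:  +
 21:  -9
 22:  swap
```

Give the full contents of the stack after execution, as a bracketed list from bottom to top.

-1     → -1
-2     → -1 -2
negate → -1 2
drop   → -1
2      → -1 2
-      → -3
negate → 3
drop   → (empty)
-40    → -40
-3     → -40 -3
swap   → -3 -40
+      → -43
1      → -43 1
drop   → -43
-6     → -43 -6
over   → -43 -6 -43
drop   → -43 -6
negate → -43 6
negate → -43 -6
+      → -49
-9     → -49 -9
swap   → -9 -49

[-9, -49]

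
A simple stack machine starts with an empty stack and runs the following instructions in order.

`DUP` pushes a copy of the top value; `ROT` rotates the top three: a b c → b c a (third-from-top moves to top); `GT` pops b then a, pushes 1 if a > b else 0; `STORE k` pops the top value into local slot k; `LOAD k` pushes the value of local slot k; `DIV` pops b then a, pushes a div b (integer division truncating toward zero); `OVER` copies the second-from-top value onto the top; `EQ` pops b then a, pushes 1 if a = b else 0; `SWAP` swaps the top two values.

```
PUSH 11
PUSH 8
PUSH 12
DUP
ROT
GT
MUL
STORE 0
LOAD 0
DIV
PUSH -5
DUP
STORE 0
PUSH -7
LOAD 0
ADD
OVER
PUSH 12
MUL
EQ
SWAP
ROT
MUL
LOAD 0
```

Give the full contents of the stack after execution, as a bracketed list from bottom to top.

PUSH 11  [11]
PUSH 8   [11, 8]
PUSH 12  [11, 8, 12]
DUP      [11, 8, 12, 12]
ROT      [11, 12, 12, 8]
GT       [11, 12, 1]
MUL      [11, 12]
STORE 0  [11]
LOAD 0   [11, 12]
DIV      [0]
PUSH -5  [0, -5]
DUP      [0, -5, -5]
STORE 0  [0, -5]
PUSH -7  [0, -5, -7]
LOAD 0   [0, -5, -7, -5]
ADD      [0, -5, -12]
OVER     [0, -5, -12, -5]
PUSH 12  [0, -5, -12, -5, 12]
MUL      [0, -5, -12, -60]
EQ       [0, -5, 0]
SWAP     [0, 0, -5]
ROT      [0, -5, 0]
MUL      [0, 0]
LOAD 0   [0, 0, -5]

[0, 0, -5]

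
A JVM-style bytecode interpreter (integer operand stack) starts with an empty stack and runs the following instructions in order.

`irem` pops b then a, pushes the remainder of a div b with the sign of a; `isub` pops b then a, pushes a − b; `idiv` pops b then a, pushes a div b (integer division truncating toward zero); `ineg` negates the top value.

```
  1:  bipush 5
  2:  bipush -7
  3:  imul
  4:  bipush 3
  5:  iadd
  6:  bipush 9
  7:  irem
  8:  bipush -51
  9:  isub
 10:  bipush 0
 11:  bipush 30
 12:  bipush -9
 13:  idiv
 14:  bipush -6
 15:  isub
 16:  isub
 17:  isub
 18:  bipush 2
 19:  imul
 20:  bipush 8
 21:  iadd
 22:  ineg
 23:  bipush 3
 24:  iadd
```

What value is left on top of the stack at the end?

-103

bipush 5   : [5]
bipush -7  : [5, -7]
imul       : [-35]
bipush 3   : [-35, 3]
iadd       : [-32]
bipush 9   : [-32, 9]
irem       : [-5]
bipush -51 : [-5, -51]
isub       : [46]
bipush 0   : [46, 0]
bipush 30  : [46, 0, 30]
bipush -9  : [46, 0, 30, -9]
idiv       : [46, 0, -3]
bipush -6  : [46, 0, -3, -6]
isub       : [46, 0, 3]
isub       : [46, -3]
isub       : [49]
bipush 2   : [49, 2]
imul       : [98]
bipush 8   : [98, 8]
iadd       : [106]
ineg       : [-106]
bipush 3   : [-106, 3]
iadd       : [-103]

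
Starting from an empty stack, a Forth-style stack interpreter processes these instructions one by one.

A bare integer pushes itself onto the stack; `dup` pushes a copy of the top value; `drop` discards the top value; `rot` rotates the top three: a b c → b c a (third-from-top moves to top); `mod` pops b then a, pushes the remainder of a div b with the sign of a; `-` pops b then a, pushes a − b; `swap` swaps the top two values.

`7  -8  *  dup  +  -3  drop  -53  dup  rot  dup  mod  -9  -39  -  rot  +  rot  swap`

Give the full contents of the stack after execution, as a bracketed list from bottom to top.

7     [7]
-8    [7, -8]
*     [-56]
dup   [-56, -56]
+     [-112]
-3    [-112, -3]
drop  [-112]
-53   [-112, -53]
dup   [-112, -53, -53]
rot   [-53, -53, -112]
dup   [-53, -53, -112, -112]
mod   [-53, -53, 0]
-9    [-53, -53, 0, -9]
-39   [-53, -53, 0, -9, -39]
-     [-53, -53, 0, 30]
rot   [-53, 0, 30, -53]
+     [-53, 0, -23]
rot   [0, -23, -53]
swap  [0, -53, -23]

[0, -53, -23]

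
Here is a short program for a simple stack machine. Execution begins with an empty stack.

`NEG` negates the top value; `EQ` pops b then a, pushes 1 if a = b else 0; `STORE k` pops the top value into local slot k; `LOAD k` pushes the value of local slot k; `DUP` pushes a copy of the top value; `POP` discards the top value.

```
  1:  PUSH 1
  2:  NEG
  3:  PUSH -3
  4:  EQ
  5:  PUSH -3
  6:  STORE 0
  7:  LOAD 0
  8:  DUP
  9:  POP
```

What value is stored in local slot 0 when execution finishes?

-3

PUSH 1  : [1]
NEG     : [-1]
PUSH -3 : [-1, -3]
EQ      : [0]
PUSH -3 : [0, -3]
STORE 0 : [0]
LOAD 0  : [0, -3]
DUP     : [0, -3, -3]
POP     : [0, -3]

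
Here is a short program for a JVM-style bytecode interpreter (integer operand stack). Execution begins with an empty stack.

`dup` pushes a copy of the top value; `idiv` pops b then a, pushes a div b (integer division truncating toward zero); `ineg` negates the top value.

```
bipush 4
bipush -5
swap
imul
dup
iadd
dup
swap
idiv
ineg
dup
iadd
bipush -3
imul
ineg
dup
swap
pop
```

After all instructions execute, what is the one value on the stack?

bipush 4  : [4]
bipush -5 : [4, -5]
swap      : [-5, 4]
imul      : [-20]
dup       : [-20, -20]
iadd      : [-40]
dup       : [-40, -40]
swap      : [-40, -40]
idiv      : [1]
ineg      : [-1]
dup       : [-1, -1]
iadd      : [-2]
bipush -3 : [-2, -3]
imul      : [6]
ineg      : [-6]
dup       : [-6, -6]
swap      : [-6, -6]
pop       : [-6]

-6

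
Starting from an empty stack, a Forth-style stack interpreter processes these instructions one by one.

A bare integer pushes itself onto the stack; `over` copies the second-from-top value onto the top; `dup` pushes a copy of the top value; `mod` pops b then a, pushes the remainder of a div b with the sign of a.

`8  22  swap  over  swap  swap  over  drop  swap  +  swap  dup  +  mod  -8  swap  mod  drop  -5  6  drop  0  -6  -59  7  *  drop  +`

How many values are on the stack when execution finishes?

8     8
22    8 22
swap  22 8
over  22 8 22
swap  22 22 8
swap  22 8 22
over  22 8 22 8
drop  22 8 22
swap  22 22 8
+     22 30
swap  30 22
dup   30 22 22
+     30 44
mod   30
-8    30 -8
swap  -8 30
mod   -8
drop  (empty)
-5    -5
6     -5 6
drop  -5
0     -5 0
-6    -5 0 -6
-59   -5 0 -6 -59
7     -5 0 -6 -59 7
*     -5 0 -6 -413
drop  -5 0 -6
+     -5 -6

2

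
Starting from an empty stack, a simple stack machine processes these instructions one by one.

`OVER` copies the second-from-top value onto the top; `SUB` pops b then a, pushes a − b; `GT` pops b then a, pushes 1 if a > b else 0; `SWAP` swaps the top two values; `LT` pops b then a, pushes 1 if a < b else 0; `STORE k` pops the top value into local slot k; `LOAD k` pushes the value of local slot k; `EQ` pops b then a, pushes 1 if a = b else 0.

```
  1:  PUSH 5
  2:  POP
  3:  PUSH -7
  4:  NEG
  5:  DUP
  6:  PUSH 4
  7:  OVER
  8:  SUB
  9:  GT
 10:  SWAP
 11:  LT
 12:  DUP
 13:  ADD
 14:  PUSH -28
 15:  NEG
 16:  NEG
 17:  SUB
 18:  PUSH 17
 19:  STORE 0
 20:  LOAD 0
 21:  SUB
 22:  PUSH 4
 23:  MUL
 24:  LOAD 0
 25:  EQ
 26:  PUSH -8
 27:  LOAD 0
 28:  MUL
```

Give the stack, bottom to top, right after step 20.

PUSH 5    [5]
POP       []
PUSH -7   [-7]
NEG       [7]
DUP       [7, 7]
PUSH 4    [7, 7, 4]
OVER      [7, 7, 4, 7]
SUB       [7, 7, -3]
GT        [7, 1]
SWAP      [1, 7]
LT        [1]
DUP       [1, 1]
ADD       [2]
PUSH -28  [2, -28]
NEG       [2, 28]
NEG       [2, -28]
SUB       [30]
PUSH 17   [30, 17]
STORE 0   [30]
LOAD 0    [30, 17]

[30, 17]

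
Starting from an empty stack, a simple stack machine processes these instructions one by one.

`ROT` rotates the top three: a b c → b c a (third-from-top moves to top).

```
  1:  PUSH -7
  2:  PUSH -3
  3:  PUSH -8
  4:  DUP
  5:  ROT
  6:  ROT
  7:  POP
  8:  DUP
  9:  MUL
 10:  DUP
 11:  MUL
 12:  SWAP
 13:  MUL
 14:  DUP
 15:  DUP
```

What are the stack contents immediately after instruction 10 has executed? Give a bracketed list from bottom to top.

PUSH -7  [-7]
PUSH -3  [-7, -3]
PUSH -8  [-7, -3, -8]
DUP      [-7, -3, -8, -8]
ROT      [-7, -8, -8, -3]
ROT      [-7, -8, -3, -8]
POP      [-7, -8, -3]
DUP      [-7, -8, -3, -3]
MUL      [-7, -8, 9]
DUP      [-7, -8, 9, 9]

[-7, -8, 9, 9]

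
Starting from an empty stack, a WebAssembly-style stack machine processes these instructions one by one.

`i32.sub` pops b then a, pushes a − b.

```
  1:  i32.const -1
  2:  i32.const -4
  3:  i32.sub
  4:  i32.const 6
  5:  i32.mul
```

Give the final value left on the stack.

i32.const -1 -> [-1]
i32.const -4 -> [-1, -4]
i32.sub      -> [3]
i32.const 6  -> [3, 6]
i32.mul      -> [18]

18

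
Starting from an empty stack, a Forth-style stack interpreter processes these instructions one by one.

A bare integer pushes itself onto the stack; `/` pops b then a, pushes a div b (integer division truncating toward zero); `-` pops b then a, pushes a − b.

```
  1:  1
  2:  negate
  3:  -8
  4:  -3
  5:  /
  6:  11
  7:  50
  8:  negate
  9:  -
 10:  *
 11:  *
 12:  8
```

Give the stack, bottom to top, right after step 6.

[-1, 2, 11]

1      -> [1]
negate -> [-1]
-8     -> [-1, -8]
-3     -> [-1, -8, -3]
/      -> [-1, 2]
11     -> [-1, 2, 11]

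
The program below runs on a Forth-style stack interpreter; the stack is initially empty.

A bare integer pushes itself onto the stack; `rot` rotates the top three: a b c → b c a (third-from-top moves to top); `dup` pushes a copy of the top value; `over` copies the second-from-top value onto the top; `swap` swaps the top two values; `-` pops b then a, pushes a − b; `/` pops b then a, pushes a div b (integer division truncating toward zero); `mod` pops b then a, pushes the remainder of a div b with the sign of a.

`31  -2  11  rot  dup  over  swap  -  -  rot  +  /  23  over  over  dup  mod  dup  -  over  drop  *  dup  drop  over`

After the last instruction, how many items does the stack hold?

4

31   → [31]
-2   → [31, -2]
11   → [31, -2, 11]
rot  → [-2, 11, 31]
dup  → [-2, 11, 31, 31]
over → [-2, 11, 31, 31, 31]
swap → [-2, 11, 31, 31, 31]
-    → [-2, 11, 31, 0]
-    → [-2, 11, 31]
rot  → [11, 31, -2]
+    → [11, 29]
/    → [0]
23   → [0, 23]
over → [0, 23, 0]
over → [0, 23, 0, 23]
dup  → [0, 23, 0, 23, 23]
mod  → [0, 23, 0, 0]
dup  → [0, 23, 0, 0, 0]
-    → [0, 23, 0, 0]
over → [0, 23, 0, 0, 0]
drop → [0, 23, 0, 0]
*    → [0, 23, 0]
dup  → [0, 23, 0, 0]
drop → [0, 23, 0]
over → [0, 23, 0, 23]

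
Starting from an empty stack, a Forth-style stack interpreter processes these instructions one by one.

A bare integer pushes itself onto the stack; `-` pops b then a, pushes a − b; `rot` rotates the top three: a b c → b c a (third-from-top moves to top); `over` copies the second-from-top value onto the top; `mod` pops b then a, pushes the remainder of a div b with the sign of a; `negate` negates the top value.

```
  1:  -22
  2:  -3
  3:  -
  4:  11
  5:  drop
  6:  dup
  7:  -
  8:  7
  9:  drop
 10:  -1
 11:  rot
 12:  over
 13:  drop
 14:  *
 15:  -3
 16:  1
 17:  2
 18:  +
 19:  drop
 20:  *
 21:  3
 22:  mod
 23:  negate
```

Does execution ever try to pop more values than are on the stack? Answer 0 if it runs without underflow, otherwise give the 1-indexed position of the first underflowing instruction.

-22  -> [-22]
-3   -> [-22, -3]
-    -> [-19]
11   -> [-19, 11]
drop -> [-19]
dup  -> [-19, -19]
-    -> [0]
7    -> [0, 7]
drop -> [0]
-1   -> [0, -1]
rot  — needs 3 operands, stack has 2 → underflow

11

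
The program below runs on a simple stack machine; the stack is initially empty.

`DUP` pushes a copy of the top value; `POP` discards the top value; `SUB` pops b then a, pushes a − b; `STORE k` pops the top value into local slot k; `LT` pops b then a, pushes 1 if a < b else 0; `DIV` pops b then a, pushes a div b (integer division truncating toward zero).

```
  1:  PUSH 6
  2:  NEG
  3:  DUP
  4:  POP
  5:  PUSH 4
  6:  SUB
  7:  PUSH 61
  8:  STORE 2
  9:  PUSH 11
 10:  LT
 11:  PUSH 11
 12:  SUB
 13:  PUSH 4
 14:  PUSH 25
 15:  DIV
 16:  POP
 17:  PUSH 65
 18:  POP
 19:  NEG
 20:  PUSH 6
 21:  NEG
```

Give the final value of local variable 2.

61

PUSH 6  → [6]
NEG     → [-6]
DUP     → [-6, -6]
POP     → [-6]
PUSH 4  → [-6, 4]
SUB     → [-10]
PUSH 61 → [-10, 61]
STORE 2 → [-10]
PUSH 11 → [-10, 11]
LT      → [1]
PUSH 11 → [1, 11]
SUB     → [-10]
PUSH 4  → [-10, 4]
PUSH 25 → [-10, 4, 25]
DIV     → [-10, 0]
POP     → [-10]
PUSH 65 → [-10, 65]
POP     → [-10]
NEG     → [10]
PUSH 6  → [10, 6]
NEG     → [10, -6]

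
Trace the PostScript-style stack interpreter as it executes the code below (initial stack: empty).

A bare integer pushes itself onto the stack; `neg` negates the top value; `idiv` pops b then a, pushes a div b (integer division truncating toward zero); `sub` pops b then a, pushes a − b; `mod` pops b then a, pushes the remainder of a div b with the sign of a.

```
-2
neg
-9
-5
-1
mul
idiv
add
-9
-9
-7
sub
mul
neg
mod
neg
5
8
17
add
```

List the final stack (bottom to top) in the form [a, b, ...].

-2   → -2
neg  → 2
-9   → 2 -9
-5   → 2 -9 -5
-1   → 2 -9 -5 -1
mul  → 2 -9 5
idiv → 2 -1
add  → 1
-9   → 1 -9
-9   → 1 -9 -9
-7   → 1 -9 -9 -7
sub  → 1 -9 -2
mul  → 1 18
neg  → 1 -18
mod  → 1
neg  → -1
5    → -1 5
8    → -1 5 8
17   → -1 5 8 17
add  → -1 5 25

[-1, 5, 25]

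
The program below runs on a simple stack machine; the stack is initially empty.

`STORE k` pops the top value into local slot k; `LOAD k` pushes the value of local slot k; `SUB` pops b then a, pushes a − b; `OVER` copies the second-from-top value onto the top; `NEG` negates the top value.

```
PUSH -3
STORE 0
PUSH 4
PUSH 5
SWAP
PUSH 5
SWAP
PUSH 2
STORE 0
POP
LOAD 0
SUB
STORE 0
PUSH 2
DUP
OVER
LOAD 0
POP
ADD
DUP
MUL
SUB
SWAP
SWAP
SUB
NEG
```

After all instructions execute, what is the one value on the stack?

PUSH -3 → [-3]
STORE 0 → []
PUSH 4  → [4]
PUSH 5  → [4, 5]
SWAP    → [5, 4]
PUSH 5  → [5, 4, 5]
SWAP    → [5, 5, 4]
PUSH 2  → [5, 5, 4, 2]
STORE 0 → [5, 5, 4]
POP     → [5, 5]
LOAD 0  → [5, 5, 2]
SUB     → [5, 3]
STORE 0 → [5]
PUSH 2  → [5, 2]
DUP     → [5, 2, 2]
OVER    → [5, 2, 2, 2]
LOAD 0  → [5, 2, 2, 2, 3]
POP     → [5, 2, 2, 2]
ADD     → [5, 2, 4]
DUP     → [5, 2, 4, 4]
MUL     → [5, 2, 16]
SUB     → [5, -14]
SWAP    → [-14, 5]
SWAP    → [5, -14]
SUB     → [19]
NEG     → [-19]

-19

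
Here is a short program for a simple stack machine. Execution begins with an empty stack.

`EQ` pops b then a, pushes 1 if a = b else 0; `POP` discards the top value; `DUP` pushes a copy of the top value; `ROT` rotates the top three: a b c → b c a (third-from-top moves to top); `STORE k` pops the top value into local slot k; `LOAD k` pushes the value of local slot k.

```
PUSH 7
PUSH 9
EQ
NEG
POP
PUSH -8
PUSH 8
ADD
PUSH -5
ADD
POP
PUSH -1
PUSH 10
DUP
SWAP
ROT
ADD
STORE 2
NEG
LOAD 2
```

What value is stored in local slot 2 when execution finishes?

9

PUSH 7  → 7
PUSH 9  → 7 9
EQ      → 0
NEG     → 0
POP     → (empty)
PUSH -8 → -8
PUSH 8  → -8 8
ADD     → 0
PUSH -5 → 0 -5
ADD     → -5
POP     → (empty)
PUSH -1 → -1
PUSH 10 → -1 10
DUP     → -1 10 10
SWAP    → -1 10 10
ROT     → 10 10 -1
ADD     → 10 9
STORE 2 → 10
NEG     → -10
LOAD 2  → -10 9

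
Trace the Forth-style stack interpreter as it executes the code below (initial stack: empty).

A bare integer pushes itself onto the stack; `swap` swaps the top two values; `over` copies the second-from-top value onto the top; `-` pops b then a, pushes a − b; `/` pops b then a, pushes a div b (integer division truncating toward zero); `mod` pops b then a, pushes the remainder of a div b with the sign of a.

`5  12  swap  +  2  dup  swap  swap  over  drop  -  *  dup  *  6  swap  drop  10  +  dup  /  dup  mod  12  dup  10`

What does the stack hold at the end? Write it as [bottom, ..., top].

[0, 12, 12, 10]

5    : 5
12   : 5 12
swap : 12 5
+    : 17
2    : 17 2
dup  : 17 2 2
swap : 17 2 2
swap : 17 2 2
over : 17 2 2 2
drop : 17 2 2
-    : 17 0
*    : 0
dup  : 0 0
*    : 0
6    : 0 6
swap : 6 0
drop : 6
10   : 6 10
+    : 16
dup  : 16 16
/    : 1
dup  : 1 1
mod  : 0
12   : 0 12
dup  : 0 12 12
10   : 0 12 12 10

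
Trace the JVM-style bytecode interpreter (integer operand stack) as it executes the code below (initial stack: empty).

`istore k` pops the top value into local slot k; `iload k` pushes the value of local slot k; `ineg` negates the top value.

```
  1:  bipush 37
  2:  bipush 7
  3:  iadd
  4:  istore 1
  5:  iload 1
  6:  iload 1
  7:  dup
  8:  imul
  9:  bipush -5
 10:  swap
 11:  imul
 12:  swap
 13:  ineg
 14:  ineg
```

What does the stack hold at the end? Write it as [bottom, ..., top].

[-9680, 44]

bipush 37  37
bipush 7   37 7
iadd       44
istore 1   (empty)
iload 1    44
iload 1    44 44
dup        44 44 44
imul       44 1936
bipush -5  44 1936 -5
swap       44 -5 1936
imul       44 -9680
swap       -9680 44
ineg       -9680 -44
ineg       -9680 44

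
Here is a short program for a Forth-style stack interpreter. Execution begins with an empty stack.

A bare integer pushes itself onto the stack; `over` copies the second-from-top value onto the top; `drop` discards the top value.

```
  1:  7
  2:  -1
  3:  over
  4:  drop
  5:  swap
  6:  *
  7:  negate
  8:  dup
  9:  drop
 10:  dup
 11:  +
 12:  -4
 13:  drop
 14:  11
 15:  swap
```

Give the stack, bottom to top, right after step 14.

7      -> [7]
-1     -> [7, -1]
over   -> [7, -1, 7]
drop   -> [7, -1]
swap   -> [-1, 7]
*      -> [-7]
negate -> [7]
dup    -> [7, 7]
drop   -> [7]
dup    -> [7, 7]
+      -> [14]
-4     -> [14, -4]
drop   -> [14]
11     -> [14, 11]

[14, 11]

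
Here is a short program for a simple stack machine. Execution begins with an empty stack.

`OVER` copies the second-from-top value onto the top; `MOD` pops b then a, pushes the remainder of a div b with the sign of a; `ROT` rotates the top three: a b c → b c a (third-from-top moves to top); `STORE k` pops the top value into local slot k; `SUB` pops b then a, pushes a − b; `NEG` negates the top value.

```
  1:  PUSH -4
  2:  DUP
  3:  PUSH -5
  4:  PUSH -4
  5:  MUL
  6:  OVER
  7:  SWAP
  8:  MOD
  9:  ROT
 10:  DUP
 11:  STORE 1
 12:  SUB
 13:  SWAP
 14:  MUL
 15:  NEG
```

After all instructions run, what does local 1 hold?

PUSH -4  -4
DUP      -4 -4
PUSH -5  -4 -4 -5
PUSH -4  -4 -4 -5 -4
MUL      -4 -4 20
OVER     -4 -4 20 -4
SWAP     -4 -4 -4 20
MOD      -4 -4 -4
ROT      -4 -4 -4
DUP      -4 -4 -4 -4
STORE 1  -4 -4 -4
SUB      -4 0
SWAP     0 -4
MUL      0
NEG      0

-4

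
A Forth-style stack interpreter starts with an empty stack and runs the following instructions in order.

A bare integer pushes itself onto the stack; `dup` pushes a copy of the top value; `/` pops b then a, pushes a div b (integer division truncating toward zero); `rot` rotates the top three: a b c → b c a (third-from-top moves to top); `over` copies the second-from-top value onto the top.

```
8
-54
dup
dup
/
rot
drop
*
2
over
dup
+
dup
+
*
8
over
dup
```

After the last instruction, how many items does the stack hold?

5

8     [8]
-54   [8, -54]
dup   [8, -54, -54]
dup   [8, -54, -54, -54]
/     [8, -54, 1]
rot   [-54, 1, 8]
drop  [-54, 1]
*     [-54]
2     [-54, 2]
over  [-54, 2, -54]
dup   [-54, 2, -54, -54]
+     [-54, 2, -108]
dup   [-54, 2, -108, -108]
+     [-54, 2, -216]
*     [-54, -432]
8     [-54, -432, 8]
over  [-54, -432, 8, -432]
dup   [-54, -432, 8, -432, -432]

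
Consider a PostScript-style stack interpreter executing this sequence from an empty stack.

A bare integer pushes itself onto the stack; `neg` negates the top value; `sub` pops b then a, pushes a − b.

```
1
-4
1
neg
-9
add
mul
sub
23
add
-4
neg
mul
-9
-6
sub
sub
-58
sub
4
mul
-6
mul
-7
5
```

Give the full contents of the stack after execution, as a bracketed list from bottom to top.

1   -> 1
-4  -> 1 -4
1   -> 1 -4 1
neg -> 1 -4 -1
-9  -> 1 -4 -1 -9
add -> 1 -4 -10
mul -> 1 40
sub -> -39
23  -> -39 23
add -> -16
-4  -> -16 -4
neg -> -16 4
mul -> -64
-9  -> -64 -9
-6  -> -64 -9 -6
sub -> -64 -3
sub -> -61
-58 -> -61 -58
sub -> -3
4   -> -3 4
mul -> -12
-6  -> -12 -6
mul -> 72
-7  -> 72 -7
5   -> 72 -7 5

[72, -7, 5]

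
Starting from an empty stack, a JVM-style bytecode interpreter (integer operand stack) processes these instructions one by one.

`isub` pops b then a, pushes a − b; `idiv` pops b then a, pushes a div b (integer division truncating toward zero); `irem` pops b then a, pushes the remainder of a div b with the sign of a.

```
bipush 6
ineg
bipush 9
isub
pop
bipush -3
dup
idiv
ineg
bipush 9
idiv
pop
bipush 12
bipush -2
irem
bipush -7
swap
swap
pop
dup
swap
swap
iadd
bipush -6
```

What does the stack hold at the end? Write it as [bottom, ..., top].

[0, -6]

bipush 6  → 6
ineg      → -6
bipush 9  → -6 9
isub      → -15
pop       → (empty)
bipush -3 → -3
dup       → -3 -3
idiv      → 1
ineg      → -1
bipush 9  → -1 9
idiv      → 0
pop       → (empty)
bipush 12 → 12
bipush -2 → 12 -2
irem      → 0
bipush -7 → 0 -7
swap      → -7 0
swap      → 0 -7
pop       → 0
dup       → 0 0
swap      → 0 0
swap      → 0 0
iadd      → 0
bipush -6 → 0 -6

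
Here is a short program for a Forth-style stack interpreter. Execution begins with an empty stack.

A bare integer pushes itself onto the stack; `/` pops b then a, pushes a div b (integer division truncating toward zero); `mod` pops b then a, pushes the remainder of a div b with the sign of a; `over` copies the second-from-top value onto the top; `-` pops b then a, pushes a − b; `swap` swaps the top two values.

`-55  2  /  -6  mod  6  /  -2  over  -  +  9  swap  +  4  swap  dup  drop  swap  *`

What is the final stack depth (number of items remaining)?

1

-55  → [-55]
2    → [-55, 2]
/    → [-27]
-6   → [-27, -6]
mod  → [-3]
6    → [-3, 6]
/    → [0]
-2   → [0, -2]
over → [0, -2, 0]
-    → [0, -2]
+    → [-2]
9    → [-2, 9]
swap → [9, -2]
+    → [7]
4    → [7, 4]
swap → [4, 7]
dup  → [4, 7, 7]
drop → [4, 7]
swap → [7, 4]
*    → [28]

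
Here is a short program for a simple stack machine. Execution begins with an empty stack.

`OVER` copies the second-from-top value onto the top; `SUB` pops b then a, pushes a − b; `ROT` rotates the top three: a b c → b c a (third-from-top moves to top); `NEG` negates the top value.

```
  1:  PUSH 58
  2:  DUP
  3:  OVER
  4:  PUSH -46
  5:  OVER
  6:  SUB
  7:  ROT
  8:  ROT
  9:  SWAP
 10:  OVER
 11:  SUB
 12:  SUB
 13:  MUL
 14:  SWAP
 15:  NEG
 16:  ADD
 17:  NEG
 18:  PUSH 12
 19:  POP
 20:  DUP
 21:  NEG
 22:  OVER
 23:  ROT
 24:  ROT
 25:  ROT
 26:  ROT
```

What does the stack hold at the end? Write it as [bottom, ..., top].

[-6090, 6090, 6090]

PUSH 58  → 58
DUP      → 58 58
OVER     → 58 58 58
PUSH -46 → 58 58 58 -46
OVER     → 58 58 58 -46 58
SUB      → 58 58 58 -104
ROT      → 58 58 -104 58
ROT      → 58 -104 58 58
SWAP     → 58 -104 58 58
OVER     → 58 -104 58 58 58
SUB      → 58 -104 58 0
SUB      → 58 -104 58
MUL      → 58 -6032
SWAP     → -6032 58
NEG      → -6032 -58
ADD      → -6090
NEG      → 6090
PUSH 12  → 6090 12
POP      → 6090
DUP      → 6090 6090
NEG      → 6090 -6090
OVER     → 6090 -6090 6090
ROT      → -6090 6090 6090
ROT      → 6090 6090 -6090
ROT      → 6090 -6090 6090
ROT      → -6090 6090 6090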